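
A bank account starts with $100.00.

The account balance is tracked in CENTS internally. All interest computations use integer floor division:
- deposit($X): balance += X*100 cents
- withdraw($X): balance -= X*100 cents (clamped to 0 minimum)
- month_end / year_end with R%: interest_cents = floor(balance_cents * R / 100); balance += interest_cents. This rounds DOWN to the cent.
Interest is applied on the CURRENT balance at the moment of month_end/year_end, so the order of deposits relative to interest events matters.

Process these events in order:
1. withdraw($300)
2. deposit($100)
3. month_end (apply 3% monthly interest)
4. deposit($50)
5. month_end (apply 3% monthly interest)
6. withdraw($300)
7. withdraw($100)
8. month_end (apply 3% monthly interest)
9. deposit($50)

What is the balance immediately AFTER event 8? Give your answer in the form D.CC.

After 1 (withdraw($300)): balance=$0.00 total_interest=$0.00
After 2 (deposit($100)): balance=$100.00 total_interest=$0.00
After 3 (month_end (apply 3% monthly interest)): balance=$103.00 total_interest=$3.00
After 4 (deposit($50)): balance=$153.00 total_interest=$3.00
After 5 (month_end (apply 3% monthly interest)): balance=$157.59 total_interest=$7.59
After 6 (withdraw($300)): balance=$0.00 total_interest=$7.59
After 7 (withdraw($100)): balance=$0.00 total_interest=$7.59
After 8 (month_end (apply 3% monthly interest)): balance=$0.00 total_interest=$7.59

Answer: 0.00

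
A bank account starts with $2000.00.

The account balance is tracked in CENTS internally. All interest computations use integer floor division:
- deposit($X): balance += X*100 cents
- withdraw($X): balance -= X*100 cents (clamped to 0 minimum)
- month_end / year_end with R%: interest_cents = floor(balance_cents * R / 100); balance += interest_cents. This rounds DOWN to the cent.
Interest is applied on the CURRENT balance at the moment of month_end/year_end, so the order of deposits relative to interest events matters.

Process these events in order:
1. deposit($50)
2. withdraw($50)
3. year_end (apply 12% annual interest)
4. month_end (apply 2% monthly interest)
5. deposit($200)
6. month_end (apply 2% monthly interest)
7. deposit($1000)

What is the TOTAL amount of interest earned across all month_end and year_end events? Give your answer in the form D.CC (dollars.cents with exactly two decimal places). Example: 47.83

After 1 (deposit($50)): balance=$2050.00 total_interest=$0.00
After 2 (withdraw($50)): balance=$2000.00 total_interest=$0.00
After 3 (year_end (apply 12% annual interest)): balance=$2240.00 total_interest=$240.00
After 4 (month_end (apply 2% monthly interest)): balance=$2284.80 total_interest=$284.80
After 5 (deposit($200)): balance=$2484.80 total_interest=$284.80
After 6 (month_end (apply 2% monthly interest)): balance=$2534.49 total_interest=$334.49
After 7 (deposit($1000)): balance=$3534.49 total_interest=$334.49

Answer: 334.49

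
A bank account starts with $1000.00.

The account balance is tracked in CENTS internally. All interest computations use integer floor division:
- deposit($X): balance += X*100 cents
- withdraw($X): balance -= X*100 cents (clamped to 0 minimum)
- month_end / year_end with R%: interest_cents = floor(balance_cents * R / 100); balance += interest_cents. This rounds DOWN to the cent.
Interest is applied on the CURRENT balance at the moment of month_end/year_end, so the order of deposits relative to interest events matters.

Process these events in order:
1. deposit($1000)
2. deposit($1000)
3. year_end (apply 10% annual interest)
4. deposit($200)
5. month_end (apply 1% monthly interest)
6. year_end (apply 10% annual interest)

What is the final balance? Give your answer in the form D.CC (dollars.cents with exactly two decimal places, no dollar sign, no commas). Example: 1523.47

After 1 (deposit($1000)): balance=$2000.00 total_interest=$0.00
After 2 (deposit($1000)): balance=$3000.00 total_interest=$0.00
After 3 (year_end (apply 10% annual interest)): balance=$3300.00 total_interest=$300.00
After 4 (deposit($200)): balance=$3500.00 total_interest=$300.00
After 5 (month_end (apply 1% monthly interest)): balance=$3535.00 total_interest=$335.00
After 6 (year_end (apply 10% annual interest)): balance=$3888.50 total_interest=$688.50

Answer: 3888.50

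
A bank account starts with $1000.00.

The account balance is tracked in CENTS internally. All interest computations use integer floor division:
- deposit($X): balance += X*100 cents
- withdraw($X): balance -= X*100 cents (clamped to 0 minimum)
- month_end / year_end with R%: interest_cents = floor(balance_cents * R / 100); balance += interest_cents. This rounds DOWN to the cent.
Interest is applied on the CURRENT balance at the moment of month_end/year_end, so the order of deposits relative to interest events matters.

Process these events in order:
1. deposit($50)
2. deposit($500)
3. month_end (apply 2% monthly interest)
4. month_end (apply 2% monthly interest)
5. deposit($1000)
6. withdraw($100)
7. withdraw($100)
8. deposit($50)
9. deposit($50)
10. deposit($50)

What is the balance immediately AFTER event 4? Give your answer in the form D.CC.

Answer: 1612.62

Derivation:
After 1 (deposit($50)): balance=$1050.00 total_interest=$0.00
After 2 (deposit($500)): balance=$1550.00 total_interest=$0.00
After 3 (month_end (apply 2% monthly interest)): balance=$1581.00 total_interest=$31.00
After 4 (month_end (apply 2% monthly interest)): balance=$1612.62 total_interest=$62.62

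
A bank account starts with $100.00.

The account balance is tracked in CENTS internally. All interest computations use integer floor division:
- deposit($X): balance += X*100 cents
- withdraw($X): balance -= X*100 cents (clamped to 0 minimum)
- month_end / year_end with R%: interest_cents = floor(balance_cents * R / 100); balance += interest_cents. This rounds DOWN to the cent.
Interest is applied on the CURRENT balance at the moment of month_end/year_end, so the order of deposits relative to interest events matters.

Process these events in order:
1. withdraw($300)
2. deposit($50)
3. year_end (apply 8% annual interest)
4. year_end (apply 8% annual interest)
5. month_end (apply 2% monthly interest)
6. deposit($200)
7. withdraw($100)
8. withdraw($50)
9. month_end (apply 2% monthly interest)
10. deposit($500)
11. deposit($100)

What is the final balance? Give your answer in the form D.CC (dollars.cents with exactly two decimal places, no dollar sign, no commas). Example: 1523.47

After 1 (withdraw($300)): balance=$0.00 total_interest=$0.00
After 2 (deposit($50)): balance=$50.00 total_interest=$0.00
After 3 (year_end (apply 8% annual interest)): balance=$54.00 total_interest=$4.00
After 4 (year_end (apply 8% annual interest)): balance=$58.32 total_interest=$8.32
After 5 (month_end (apply 2% monthly interest)): balance=$59.48 total_interest=$9.48
After 6 (deposit($200)): balance=$259.48 total_interest=$9.48
After 7 (withdraw($100)): balance=$159.48 total_interest=$9.48
After 8 (withdraw($50)): balance=$109.48 total_interest=$9.48
After 9 (month_end (apply 2% monthly interest)): balance=$111.66 total_interest=$11.66
After 10 (deposit($500)): balance=$611.66 total_interest=$11.66
After 11 (deposit($100)): balance=$711.66 total_interest=$11.66

Answer: 711.66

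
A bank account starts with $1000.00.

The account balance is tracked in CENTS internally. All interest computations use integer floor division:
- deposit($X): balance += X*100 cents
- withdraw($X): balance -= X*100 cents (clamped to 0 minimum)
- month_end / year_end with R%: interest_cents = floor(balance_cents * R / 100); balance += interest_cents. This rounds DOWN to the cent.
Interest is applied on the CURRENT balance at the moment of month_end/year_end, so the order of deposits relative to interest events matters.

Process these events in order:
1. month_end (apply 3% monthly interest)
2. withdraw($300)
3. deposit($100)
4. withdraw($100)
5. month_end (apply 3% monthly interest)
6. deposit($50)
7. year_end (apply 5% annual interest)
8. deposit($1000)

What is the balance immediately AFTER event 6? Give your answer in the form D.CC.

Answer: 801.90

Derivation:
After 1 (month_end (apply 3% monthly interest)): balance=$1030.00 total_interest=$30.00
After 2 (withdraw($300)): balance=$730.00 total_interest=$30.00
After 3 (deposit($100)): balance=$830.00 total_interest=$30.00
After 4 (withdraw($100)): balance=$730.00 total_interest=$30.00
After 5 (month_end (apply 3% monthly interest)): balance=$751.90 total_interest=$51.90
After 6 (deposit($50)): balance=$801.90 total_interest=$51.90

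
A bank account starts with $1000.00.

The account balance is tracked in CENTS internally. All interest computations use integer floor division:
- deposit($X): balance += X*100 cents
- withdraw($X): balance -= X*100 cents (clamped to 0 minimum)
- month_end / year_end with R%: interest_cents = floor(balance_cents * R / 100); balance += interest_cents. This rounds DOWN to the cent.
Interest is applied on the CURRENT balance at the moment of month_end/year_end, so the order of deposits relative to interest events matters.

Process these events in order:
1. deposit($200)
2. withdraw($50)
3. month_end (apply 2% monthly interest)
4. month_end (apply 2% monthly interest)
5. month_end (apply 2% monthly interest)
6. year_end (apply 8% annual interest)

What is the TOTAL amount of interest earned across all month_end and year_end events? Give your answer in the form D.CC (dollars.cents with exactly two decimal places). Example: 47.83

After 1 (deposit($200)): balance=$1200.00 total_interest=$0.00
After 2 (withdraw($50)): balance=$1150.00 total_interest=$0.00
After 3 (month_end (apply 2% monthly interest)): balance=$1173.00 total_interest=$23.00
After 4 (month_end (apply 2% monthly interest)): balance=$1196.46 total_interest=$46.46
After 5 (month_end (apply 2% monthly interest)): balance=$1220.38 total_interest=$70.38
After 6 (year_end (apply 8% annual interest)): balance=$1318.01 total_interest=$168.01

Answer: 168.01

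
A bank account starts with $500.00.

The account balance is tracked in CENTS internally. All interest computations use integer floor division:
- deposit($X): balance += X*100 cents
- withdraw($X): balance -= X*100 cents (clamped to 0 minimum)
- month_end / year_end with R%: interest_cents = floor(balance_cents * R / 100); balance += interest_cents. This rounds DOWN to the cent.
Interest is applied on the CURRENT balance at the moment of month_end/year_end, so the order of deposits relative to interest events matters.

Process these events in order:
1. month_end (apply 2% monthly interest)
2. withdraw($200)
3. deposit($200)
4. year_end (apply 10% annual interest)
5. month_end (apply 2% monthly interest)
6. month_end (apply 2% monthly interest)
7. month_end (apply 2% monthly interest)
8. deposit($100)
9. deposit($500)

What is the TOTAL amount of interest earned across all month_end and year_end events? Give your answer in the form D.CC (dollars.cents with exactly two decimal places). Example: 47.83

Answer: 95.33

Derivation:
After 1 (month_end (apply 2% monthly interest)): balance=$510.00 total_interest=$10.00
After 2 (withdraw($200)): balance=$310.00 total_interest=$10.00
After 3 (deposit($200)): balance=$510.00 total_interest=$10.00
After 4 (year_end (apply 10% annual interest)): balance=$561.00 total_interest=$61.00
After 5 (month_end (apply 2% monthly interest)): balance=$572.22 total_interest=$72.22
After 6 (month_end (apply 2% monthly interest)): balance=$583.66 total_interest=$83.66
After 7 (month_end (apply 2% monthly interest)): balance=$595.33 total_interest=$95.33
After 8 (deposit($100)): balance=$695.33 total_interest=$95.33
After 9 (deposit($500)): balance=$1195.33 total_interest=$95.33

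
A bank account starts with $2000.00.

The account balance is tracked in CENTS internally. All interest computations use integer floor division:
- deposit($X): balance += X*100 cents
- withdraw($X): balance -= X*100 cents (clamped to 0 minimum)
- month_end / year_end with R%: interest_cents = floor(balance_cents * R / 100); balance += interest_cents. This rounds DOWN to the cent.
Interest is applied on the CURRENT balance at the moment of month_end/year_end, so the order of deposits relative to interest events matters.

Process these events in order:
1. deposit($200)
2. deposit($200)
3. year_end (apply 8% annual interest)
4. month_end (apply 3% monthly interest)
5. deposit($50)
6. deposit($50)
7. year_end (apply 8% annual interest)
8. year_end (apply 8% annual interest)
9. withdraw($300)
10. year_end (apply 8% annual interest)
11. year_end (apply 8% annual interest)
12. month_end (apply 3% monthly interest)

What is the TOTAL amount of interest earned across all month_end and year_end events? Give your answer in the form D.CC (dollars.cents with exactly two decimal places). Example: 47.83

Answer: 1320.83

Derivation:
After 1 (deposit($200)): balance=$2200.00 total_interest=$0.00
After 2 (deposit($200)): balance=$2400.00 total_interest=$0.00
After 3 (year_end (apply 8% annual interest)): balance=$2592.00 total_interest=$192.00
After 4 (month_end (apply 3% monthly interest)): balance=$2669.76 total_interest=$269.76
After 5 (deposit($50)): balance=$2719.76 total_interest=$269.76
After 6 (deposit($50)): balance=$2769.76 total_interest=$269.76
After 7 (year_end (apply 8% annual interest)): balance=$2991.34 total_interest=$491.34
After 8 (year_end (apply 8% annual interest)): balance=$3230.64 total_interest=$730.64
After 9 (withdraw($300)): balance=$2930.64 total_interest=$730.64
After 10 (year_end (apply 8% annual interest)): balance=$3165.09 total_interest=$965.09
After 11 (year_end (apply 8% annual interest)): balance=$3418.29 total_interest=$1218.29
After 12 (month_end (apply 3% monthly interest)): balance=$3520.83 total_interest=$1320.83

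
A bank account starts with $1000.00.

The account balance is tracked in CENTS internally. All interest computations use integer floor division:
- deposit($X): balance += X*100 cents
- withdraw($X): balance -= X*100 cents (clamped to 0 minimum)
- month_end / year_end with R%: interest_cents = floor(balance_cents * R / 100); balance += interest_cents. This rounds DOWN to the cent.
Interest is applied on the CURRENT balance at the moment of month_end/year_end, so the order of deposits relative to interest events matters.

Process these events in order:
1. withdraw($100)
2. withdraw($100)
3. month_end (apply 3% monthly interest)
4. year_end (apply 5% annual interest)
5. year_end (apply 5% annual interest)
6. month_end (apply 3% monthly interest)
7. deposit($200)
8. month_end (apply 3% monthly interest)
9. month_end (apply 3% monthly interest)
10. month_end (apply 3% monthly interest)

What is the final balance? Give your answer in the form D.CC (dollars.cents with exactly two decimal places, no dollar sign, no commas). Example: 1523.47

Answer: 1241.01

Derivation:
After 1 (withdraw($100)): balance=$900.00 total_interest=$0.00
After 2 (withdraw($100)): balance=$800.00 total_interest=$0.00
After 3 (month_end (apply 3% monthly interest)): balance=$824.00 total_interest=$24.00
After 4 (year_end (apply 5% annual interest)): balance=$865.20 total_interest=$65.20
After 5 (year_end (apply 5% annual interest)): balance=$908.46 total_interest=$108.46
After 6 (month_end (apply 3% monthly interest)): balance=$935.71 total_interest=$135.71
After 7 (deposit($200)): balance=$1135.71 total_interest=$135.71
After 8 (month_end (apply 3% monthly interest)): balance=$1169.78 total_interest=$169.78
After 9 (month_end (apply 3% monthly interest)): balance=$1204.87 total_interest=$204.87
After 10 (month_end (apply 3% monthly interest)): balance=$1241.01 total_interest=$241.01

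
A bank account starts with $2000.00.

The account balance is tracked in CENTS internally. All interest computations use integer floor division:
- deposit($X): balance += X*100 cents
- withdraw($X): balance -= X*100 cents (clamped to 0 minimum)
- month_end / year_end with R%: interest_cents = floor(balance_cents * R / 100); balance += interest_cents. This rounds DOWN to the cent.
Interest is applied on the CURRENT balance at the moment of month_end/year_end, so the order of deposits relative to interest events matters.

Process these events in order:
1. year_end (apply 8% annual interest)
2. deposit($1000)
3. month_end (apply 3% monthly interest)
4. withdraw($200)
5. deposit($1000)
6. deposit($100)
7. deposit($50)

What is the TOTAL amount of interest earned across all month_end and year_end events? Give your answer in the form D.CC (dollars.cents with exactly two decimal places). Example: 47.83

After 1 (year_end (apply 8% annual interest)): balance=$2160.00 total_interest=$160.00
After 2 (deposit($1000)): balance=$3160.00 total_interest=$160.00
After 3 (month_end (apply 3% monthly interest)): balance=$3254.80 total_interest=$254.80
After 4 (withdraw($200)): balance=$3054.80 total_interest=$254.80
After 5 (deposit($1000)): balance=$4054.80 total_interest=$254.80
After 6 (deposit($100)): balance=$4154.80 total_interest=$254.80
After 7 (deposit($50)): balance=$4204.80 total_interest=$254.80

Answer: 254.80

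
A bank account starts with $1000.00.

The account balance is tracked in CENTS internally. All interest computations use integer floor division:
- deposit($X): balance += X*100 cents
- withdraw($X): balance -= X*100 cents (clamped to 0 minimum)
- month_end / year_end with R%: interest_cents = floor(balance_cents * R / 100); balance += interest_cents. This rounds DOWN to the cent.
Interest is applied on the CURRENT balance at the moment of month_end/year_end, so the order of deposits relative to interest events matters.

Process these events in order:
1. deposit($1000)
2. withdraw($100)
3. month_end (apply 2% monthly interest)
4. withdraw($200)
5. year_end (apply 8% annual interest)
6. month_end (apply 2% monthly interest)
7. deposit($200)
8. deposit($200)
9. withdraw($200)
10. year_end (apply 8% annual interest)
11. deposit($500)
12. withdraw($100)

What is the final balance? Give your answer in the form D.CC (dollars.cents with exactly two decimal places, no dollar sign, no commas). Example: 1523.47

After 1 (deposit($1000)): balance=$2000.00 total_interest=$0.00
After 2 (withdraw($100)): balance=$1900.00 total_interest=$0.00
After 3 (month_end (apply 2% monthly interest)): balance=$1938.00 total_interest=$38.00
After 4 (withdraw($200)): balance=$1738.00 total_interest=$38.00
After 5 (year_end (apply 8% annual interest)): balance=$1877.04 total_interest=$177.04
After 6 (month_end (apply 2% monthly interest)): balance=$1914.58 total_interest=$214.58
After 7 (deposit($200)): balance=$2114.58 total_interest=$214.58
After 8 (deposit($200)): balance=$2314.58 total_interest=$214.58
After 9 (withdraw($200)): balance=$2114.58 total_interest=$214.58
After 10 (year_end (apply 8% annual interest)): balance=$2283.74 total_interest=$383.74
After 11 (deposit($500)): balance=$2783.74 total_interest=$383.74
After 12 (withdraw($100)): balance=$2683.74 total_interest=$383.74

Answer: 2683.74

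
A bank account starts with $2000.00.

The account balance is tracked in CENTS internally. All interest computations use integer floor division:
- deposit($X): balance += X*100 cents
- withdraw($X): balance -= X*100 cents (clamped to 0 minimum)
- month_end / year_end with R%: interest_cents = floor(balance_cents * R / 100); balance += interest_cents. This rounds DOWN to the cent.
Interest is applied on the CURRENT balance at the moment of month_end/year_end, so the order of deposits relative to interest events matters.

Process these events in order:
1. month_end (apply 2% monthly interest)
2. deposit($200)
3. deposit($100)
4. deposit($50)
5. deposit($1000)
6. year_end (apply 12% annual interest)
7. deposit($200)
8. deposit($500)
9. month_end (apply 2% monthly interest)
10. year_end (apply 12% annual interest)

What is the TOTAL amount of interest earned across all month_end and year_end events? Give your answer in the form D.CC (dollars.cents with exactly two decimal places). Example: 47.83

Answer: 1087.13

Derivation:
After 1 (month_end (apply 2% monthly interest)): balance=$2040.00 total_interest=$40.00
After 2 (deposit($200)): balance=$2240.00 total_interest=$40.00
After 3 (deposit($100)): balance=$2340.00 total_interest=$40.00
After 4 (deposit($50)): balance=$2390.00 total_interest=$40.00
After 5 (deposit($1000)): balance=$3390.00 total_interest=$40.00
After 6 (year_end (apply 12% annual interest)): balance=$3796.80 total_interest=$446.80
After 7 (deposit($200)): balance=$3996.80 total_interest=$446.80
After 8 (deposit($500)): balance=$4496.80 total_interest=$446.80
After 9 (month_end (apply 2% monthly interest)): balance=$4586.73 total_interest=$536.73
After 10 (year_end (apply 12% annual interest)): balance=$5137.13 total_interest=$1087.13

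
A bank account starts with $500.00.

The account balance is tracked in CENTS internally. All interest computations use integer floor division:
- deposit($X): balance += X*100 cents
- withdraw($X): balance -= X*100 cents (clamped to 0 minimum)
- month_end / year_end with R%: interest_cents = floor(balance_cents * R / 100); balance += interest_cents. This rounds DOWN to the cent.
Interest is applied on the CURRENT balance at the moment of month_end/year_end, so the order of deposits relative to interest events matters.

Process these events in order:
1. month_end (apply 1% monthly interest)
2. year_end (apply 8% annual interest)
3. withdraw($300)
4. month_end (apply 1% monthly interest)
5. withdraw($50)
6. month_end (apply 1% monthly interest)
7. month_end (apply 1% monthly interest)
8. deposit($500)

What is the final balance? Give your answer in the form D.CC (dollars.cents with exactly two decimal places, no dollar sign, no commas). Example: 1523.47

After 1 (month_end (apply 1% monthly interest)): balance=$505.00 total_interest=$5.00
After 2 (year_end (apply 8% annual interest)): balance=$545.40 total_interest=$45.40
After 3 (withdraw($300)): balance=$245.40 total_interest=$45.40
After 4 (month_end (apply 1% monthly interest)): balance=$247.85 total_interest=$47.85
After 5 (withdraw($50)): balance=$197.85 total_interest=$47.85
After 6 (month_end (apply 1% monthly interest)): balance=$199.82 total_interest=$49.82
After 7 (month_end (apply 1% monthly interest)): balance=$201.81 total_interest=$51.81
After 8 (deposit($500)): balance=$701.81 total_interest=$51.81

Answer: 701.81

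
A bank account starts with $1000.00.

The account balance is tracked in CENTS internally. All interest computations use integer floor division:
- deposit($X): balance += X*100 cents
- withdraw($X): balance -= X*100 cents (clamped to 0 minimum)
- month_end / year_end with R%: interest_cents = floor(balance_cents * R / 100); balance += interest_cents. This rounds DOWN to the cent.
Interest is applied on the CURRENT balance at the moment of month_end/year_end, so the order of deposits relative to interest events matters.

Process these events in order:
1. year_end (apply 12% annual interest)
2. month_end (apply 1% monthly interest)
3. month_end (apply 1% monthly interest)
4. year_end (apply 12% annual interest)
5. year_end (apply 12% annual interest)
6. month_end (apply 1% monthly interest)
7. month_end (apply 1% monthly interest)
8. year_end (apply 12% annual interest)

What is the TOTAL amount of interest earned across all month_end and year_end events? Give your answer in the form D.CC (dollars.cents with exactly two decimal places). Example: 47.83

Answer: 637.39

Derivation:
After 1 (year_end (apply 12% annual interest)): balance=$1120.00 total_interest=$120.00
After 2 (month_end (apply 1% monthly interest)): balance=$1131.20 total_interest=$131.20
After 3 (month_end (apply 1% monthly interest)): balance=$1142.51 total_interest=$142.51
After 4 (year_end (apply 12% annual interest)): balance=$1279.61 total_interest=$279.61
After 5 (year_end (apply 12% annual interest)): balance=$1433.16 total_interest=$433.16
After 6 (month_end (apply 1% monthly interest)): balance=$1447.49 total_interest=$447.49
After 7 (month_end (apply 1% monthly interest)): balance=$1461.96 total_interest=$461.96
After 8 (year_end (apply 12% annual interest)): balance=$1637.39 total_interest=$637.39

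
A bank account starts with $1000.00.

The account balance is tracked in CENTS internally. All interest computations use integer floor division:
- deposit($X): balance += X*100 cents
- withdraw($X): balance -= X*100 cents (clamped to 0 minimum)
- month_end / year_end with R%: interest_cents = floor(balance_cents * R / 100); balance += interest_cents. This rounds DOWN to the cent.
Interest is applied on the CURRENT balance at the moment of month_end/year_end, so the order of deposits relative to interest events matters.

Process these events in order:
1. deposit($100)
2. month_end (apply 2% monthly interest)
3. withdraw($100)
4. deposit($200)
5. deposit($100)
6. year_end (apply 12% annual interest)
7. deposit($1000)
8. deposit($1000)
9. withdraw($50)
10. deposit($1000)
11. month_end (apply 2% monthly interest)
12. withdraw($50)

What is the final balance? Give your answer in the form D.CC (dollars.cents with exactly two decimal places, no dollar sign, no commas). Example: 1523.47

Answer: 4469.25

Derivation:
After 1 (deposit($100)): balance=$1100.00 total_interest=$0.00
After 2 (month_end (apply 2% monthly interest)): balance=$1122.00 total_interest=$22.00
After 3 (withdraw($100)): balance=$1022.00 total_interest=$22.00
After 4 (deposit($200)): balance=$1222.00 total_interest=$22.00
After 5 (deposit($100)): balance=$1322.00 total_interest=$22.00
After 6 (year_end (apply 12% annual interest)): balance=$1480.64 total_interest=$180.64
After 7 (deposit($1000)): balance=$2480.64 total_interest=$180.64
After 8 (deposit($1000)): balance=$3480.64 total_interest=$180.64
After 9 (withdraw($50)): balance=$3430.64 total_interest=$180.64
After 10 (deposit($1000)): balance=$4430.64 total_interest=$180.64
After 11 (month_end (apply 2% monthly interest)): balance=$4519.25 total_interest=$269.25
After 12 (withdraw($50)): balance=$4469.25 total_interest=$269.25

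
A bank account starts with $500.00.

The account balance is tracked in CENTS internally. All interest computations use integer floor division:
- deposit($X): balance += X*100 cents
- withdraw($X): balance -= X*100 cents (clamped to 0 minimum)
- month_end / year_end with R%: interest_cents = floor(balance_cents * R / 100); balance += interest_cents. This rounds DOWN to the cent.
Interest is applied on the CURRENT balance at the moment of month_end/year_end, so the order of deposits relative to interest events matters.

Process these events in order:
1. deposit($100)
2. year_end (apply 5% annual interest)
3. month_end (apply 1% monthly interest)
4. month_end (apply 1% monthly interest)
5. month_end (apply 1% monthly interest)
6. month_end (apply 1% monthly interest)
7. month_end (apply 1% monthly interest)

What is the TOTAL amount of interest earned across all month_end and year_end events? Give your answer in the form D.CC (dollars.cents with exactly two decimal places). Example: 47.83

Answer: 62.12

Derivation:
After 1 (deposit($100)): balance=$600.00 total_interest=$0.00
After 2 (year_end (apply 5% annual interest)): balance=$630.00 total_interest=$30.00
After 3 (month_end (apply 1% monthly interest)): balance=$636.30 total_interest=$36.30
After 4 (month_end (apply 1% monthly interest)): balance=$642.66 total_interest=$42.66
After 5 (month_end (apply 1% monthly interest)): balance=$649.08 total_interest=$49.08
After 6 (month_end (apply 1% monthly interest)): balance=$655.57 total_interest=$55.57
After 7 (month_end (apply 1% monthly interest)): balance=$662.12 total_interest=$62.12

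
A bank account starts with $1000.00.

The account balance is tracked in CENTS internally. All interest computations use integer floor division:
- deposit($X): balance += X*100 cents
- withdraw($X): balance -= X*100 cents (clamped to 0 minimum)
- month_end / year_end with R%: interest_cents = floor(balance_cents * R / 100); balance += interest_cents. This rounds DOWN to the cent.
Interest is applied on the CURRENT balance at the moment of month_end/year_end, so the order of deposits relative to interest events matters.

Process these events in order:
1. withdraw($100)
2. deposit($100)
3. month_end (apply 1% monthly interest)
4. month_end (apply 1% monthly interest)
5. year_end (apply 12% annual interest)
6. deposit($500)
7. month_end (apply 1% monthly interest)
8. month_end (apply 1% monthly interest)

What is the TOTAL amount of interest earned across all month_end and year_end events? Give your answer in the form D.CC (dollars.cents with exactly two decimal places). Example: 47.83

Answer: 175.51

Derivation:
After 1 (withdraw($100)): balance=$900.00 total_interest=$0.00
After 2 (deposit($100)): balance=$1000.00 total_interest=$0.00
After 3 (month_end (apply 1% monthly interest)): balance=$1010.00 total_interest=$10.00
After 4 (month_end (apply 1% monthly interest)): balance=$1020.10 total_interest=$20.10
After 5 (year_end (apply 12% annual interest)): balance=$1142.51 total_interest=$142.51
After 6 (deposit($500)): balance=$1642.51 total_interest=$142.51
After 7 (month_end (apply 1% monthly interest)): balance=$1658.93 total_interest=$158.93
After 8 (month_end (apply 1% monthly interest)): balance=$1675.51 total_interest=$175.51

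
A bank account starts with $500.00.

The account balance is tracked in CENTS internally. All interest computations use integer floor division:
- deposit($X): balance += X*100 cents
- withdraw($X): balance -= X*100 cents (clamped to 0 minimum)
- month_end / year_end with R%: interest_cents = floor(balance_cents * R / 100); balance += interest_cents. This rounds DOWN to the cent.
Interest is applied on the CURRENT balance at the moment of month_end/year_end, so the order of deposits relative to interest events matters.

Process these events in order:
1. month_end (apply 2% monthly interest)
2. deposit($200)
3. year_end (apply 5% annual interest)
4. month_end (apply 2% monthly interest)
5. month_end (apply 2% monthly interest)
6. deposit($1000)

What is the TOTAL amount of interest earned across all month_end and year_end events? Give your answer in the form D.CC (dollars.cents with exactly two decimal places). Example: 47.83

After 1 (month_end (apply 2% monthly interest)): balance=$510.00 total_interest=$10.00
After 2 (deposit($200)): balance=$710.00 total_interest=$10.00
After 3 (year_end (apply 5% annual interest)): balance=$745.50 total_interest=$45.50
After 4 (month_end (apply 2% monthly interest)): balance=$760.41 total_interest=$60.41
After 5 (month_end (apply 2% monthly interest)): balance=$775.61 total_interest=$75.61
After 6 (deposit($1000)): balance=$1775.61 total_interest=$75.61

Answer: 75.61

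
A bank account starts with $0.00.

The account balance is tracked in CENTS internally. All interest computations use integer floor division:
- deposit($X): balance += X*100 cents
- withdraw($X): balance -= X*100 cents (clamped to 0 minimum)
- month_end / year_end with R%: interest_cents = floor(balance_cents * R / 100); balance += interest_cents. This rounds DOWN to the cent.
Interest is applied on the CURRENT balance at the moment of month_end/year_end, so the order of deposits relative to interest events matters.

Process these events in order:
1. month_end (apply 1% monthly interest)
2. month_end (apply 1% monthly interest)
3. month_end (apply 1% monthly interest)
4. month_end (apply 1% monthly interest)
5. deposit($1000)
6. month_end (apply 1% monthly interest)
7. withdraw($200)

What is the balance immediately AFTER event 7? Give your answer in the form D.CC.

Answer: 810.00

Derivation:
After 1 (month_end (apply 1% monthly interest)): balance=$0.00 total_interest=$0.00
After 2 (month_end (apply 1% monthly interest)): balance=$0.00 total_interest=$0.00
After 3 (month_end (apply 1% monthly interest)): balance=$0.00 total_interest=$0.00
After 4 (month_end (apply 1% monthly interest)): balance=$0.00 total_interest=$0.00
After 5 (deposit($1000)): balance=$1000.00 total_interest=$0.00
After 6 (month_end (apply 1% monthly interest)): balance=$1010.00 total_interest=$10.00
After 7 (withdraw($200)): balance=$810.00 total_interest=$10.00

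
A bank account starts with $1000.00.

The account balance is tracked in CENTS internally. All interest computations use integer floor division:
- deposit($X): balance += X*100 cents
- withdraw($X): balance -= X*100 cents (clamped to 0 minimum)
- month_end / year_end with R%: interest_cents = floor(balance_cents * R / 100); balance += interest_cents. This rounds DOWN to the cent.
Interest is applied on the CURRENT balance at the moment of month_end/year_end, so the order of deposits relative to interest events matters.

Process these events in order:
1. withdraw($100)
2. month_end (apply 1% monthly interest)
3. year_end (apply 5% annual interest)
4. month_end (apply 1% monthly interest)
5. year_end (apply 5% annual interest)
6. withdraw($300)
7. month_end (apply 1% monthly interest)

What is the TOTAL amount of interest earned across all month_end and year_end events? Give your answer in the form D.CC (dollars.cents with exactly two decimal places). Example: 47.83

After 1 (withdraw($100)): balance=$900.00 total_interest=$0.00
After 2 (month_end (apply 1% monthly interest)): balance=$909.00 total_interest=$9.00
After 3 (year_end (apply 5% annual interest)): balance=$954.45 total_interest=$54.45
After 4 (month_end (apply 1% monthly interest)): balance=$963.99 total_interest=$63.99
After 5 (year_end (apply 5% annual interest)): balance=$1012.18 total_interest=$112.18
After 6 (withdraw($300)): balance=$712.18 total_interest=$112.18
After 7 (month_end (apply 1% monthly interest)): balance=$719.30 total_interest=$119.30

Answer: 119.30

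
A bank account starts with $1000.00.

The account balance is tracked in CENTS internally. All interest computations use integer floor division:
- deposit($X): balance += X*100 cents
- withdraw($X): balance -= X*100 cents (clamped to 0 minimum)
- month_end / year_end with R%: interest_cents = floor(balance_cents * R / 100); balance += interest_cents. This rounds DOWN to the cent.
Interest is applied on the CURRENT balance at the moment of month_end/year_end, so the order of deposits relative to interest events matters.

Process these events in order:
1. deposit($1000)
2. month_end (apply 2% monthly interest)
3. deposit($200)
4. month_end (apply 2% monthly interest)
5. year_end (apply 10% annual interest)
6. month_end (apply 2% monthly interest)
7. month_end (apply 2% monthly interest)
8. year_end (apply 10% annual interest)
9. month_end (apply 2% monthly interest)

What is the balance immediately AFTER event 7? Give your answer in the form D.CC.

Answer: 2614.81

Derivation:
After 1 (deposit($1000)): balance=$2000.00 total_interest=$0.00
After 2 (month_end (apply 2% monthly interest)): balance=$2040.00 total_interest=$40.00
After 3 (deposit($200)): balance=$2240.00 total_interest=$40.00
After 4 (month_end (apply 2% monthly interest)): balance=$2284.80 total_interest=$84.80
After 5 (year_end (apply 10% annual interest)): balance=$2513.28 total_interest=$313.28
After 6 (month_end (apply 2% monthly interest)): balance=$2563.54 total_interest=$363.54
After 7 (month_end (apply 2% monthly interest)): balance=$2614.81 total_interest=$414.81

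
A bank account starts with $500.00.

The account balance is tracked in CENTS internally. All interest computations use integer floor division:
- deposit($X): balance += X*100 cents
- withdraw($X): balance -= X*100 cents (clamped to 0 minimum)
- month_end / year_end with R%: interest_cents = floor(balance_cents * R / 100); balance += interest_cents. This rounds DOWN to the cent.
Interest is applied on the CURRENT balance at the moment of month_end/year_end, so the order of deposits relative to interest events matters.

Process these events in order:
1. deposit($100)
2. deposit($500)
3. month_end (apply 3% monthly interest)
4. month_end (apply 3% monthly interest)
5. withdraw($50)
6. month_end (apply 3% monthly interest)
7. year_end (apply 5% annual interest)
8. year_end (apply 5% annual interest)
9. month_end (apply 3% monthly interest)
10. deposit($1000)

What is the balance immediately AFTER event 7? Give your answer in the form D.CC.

Answer: 1208.01

Derivation:
After 1 (deposit($100)): balance=$600.00 total_interest=$0.00
After 2 (deposit($500)): balance=$1100.00 total_interest=$0.00
After 3 (month_end (apply 3% monthly interest)): balance=$1133.00 total_interest=$33.00
After 4 (month_end (apply 3% monthly interest)): balance=$1166.99 total_interest=$66.99
After 5 (withdraw($50)): balance=$1116.99 total_interest=$66.99
After 6 (month_end (apply 3% monthly interest)): balance=$1150.49 total_interest=$100.49
After 7 (year_end (apply 5% annual interest)): balance=$1208.01 total_interest=$158.01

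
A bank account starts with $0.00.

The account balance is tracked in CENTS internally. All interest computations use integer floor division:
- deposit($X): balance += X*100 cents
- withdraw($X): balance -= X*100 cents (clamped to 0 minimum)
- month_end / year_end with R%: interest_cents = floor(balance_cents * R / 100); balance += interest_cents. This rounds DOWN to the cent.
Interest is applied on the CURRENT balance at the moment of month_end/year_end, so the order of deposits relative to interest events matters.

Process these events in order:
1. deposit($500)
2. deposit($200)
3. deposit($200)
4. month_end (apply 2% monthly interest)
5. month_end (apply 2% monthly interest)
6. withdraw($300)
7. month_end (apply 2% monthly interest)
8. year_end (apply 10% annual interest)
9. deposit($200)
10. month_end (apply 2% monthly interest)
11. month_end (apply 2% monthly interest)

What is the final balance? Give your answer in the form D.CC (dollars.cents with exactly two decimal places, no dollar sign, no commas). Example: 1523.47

After 1 (deposit($500)): balance=$500.00 total_interest=$0.00
After 2 (deposit($200)): balance=$700.00 total_interest=$0.00
After 3 (deposit($200)): balance=$900.00 total_interest=$0.00
After 4 (month_end (apply 2% monthly interest)): balance=$918.00 total_interest=$18.00
After 5 (month_end (apply 2% monthly interest)): balance=$936.36 total_interest=$36.36
After 6 (withdraw($300)): balance=$636.36 total_interest=$36.36
After 7 (month_end (apply 2% monthly interest)): balance=$649.08 total_interest=$49.08
After 8 (year_end (apply 10% annual interest)): balance=$713.98 total_interest=$113.98
After 9 (deposit($200)): balance=$913.98 total_interest=$113.98
After 10 (month_end (apply 2% monthly interest)): balance=$932.25 total_interest=$132.25
After 11 (month_end (apply 2% monthly interest)): balance=$950.89 total_interest=$150.89

Answer: 950.89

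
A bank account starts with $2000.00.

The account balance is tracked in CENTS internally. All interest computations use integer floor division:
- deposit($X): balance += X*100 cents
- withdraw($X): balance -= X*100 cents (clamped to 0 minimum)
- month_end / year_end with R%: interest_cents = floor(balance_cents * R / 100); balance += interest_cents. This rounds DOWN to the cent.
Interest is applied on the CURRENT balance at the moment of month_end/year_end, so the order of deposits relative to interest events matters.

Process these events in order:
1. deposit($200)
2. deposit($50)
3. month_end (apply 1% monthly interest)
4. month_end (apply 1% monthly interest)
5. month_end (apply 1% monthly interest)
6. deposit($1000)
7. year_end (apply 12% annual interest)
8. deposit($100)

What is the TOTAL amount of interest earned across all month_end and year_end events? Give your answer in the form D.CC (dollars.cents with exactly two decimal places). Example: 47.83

Answer: 466.35

Derivation:
After 1 (deposit($200)): balance=$2200.00 total_interest=$0.00
After 2 (deposit($50)): balance=$2250.00 total_interest=$0.00
After 3 (month_end (apply 1% monthly interest)): balance=$2272.50 total_interest=$22.50
After 4 (month_end (apply 1% monthly interest)): balance=$2295.22 total_interest=$45.22
After 5 (month_end (apply 1% monthly interest)): balance=$2318.17 total_interest=$68.17
After 6 (deposit($1000)): balance=$3318.17 total_interest=$68.17
After 7 (year_end (apply 12% annual interest)): balance=$3716.35 total_interest=$466.35
After 8 (deposit($100)): balance=$3816.35 total_interest=$466.35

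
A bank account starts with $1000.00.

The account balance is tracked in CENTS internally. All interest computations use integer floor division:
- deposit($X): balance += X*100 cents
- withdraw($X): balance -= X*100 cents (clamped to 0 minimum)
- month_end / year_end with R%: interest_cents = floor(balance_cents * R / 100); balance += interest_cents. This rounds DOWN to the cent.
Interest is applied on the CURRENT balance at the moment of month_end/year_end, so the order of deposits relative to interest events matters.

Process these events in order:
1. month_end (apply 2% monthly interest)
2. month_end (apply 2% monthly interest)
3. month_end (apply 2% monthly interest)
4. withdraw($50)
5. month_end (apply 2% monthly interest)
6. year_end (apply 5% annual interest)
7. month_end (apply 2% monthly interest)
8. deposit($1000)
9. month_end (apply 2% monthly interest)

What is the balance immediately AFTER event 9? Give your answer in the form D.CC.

Answer: 2146.73

Derivation:
After 1 (month_end (apply 2% monthly interest)): balance=$1020.00 total_interest=$20.00
After 2 (month_end (apply 2% monthly interest)): balance=$1040.40 total_interest=$40.40
After 3 (month_end (apply 2% monthly interest)): balance=$1061.20 total_interest=$61.20
After 4 (withdraw($50)): balance=$1011.20 total_interest=$61.20
After 5 (month_end (apply 2% monthly interest)): balance=$1031.42 total_interest=$81.42
After 6 (year_end (apply 5% annual interest)): balance=$1082.99 total_interest=$132.99
After 7 (month_end (apply 2% monthly interest)): balance=$1104.64 total_interest=$154.64
After 8 (deposit($1000)): balance=$2104.64 total_interest=$154.64
After 9 (month_end (apply 2% monthly interest)): balance=$2146.73 total_interest=$196.73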